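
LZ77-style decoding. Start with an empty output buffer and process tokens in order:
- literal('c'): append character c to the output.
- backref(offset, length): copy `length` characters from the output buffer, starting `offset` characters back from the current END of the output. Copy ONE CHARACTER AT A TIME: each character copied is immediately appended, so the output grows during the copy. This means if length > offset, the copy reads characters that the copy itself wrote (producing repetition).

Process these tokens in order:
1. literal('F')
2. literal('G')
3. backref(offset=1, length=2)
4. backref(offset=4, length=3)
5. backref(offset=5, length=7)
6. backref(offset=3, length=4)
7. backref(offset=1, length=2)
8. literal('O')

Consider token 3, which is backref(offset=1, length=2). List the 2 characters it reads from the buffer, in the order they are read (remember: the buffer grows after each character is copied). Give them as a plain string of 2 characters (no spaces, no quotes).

Answer: GG

Derivation:
Token 1: literal('F'). Output: "F"
Token 2: literal('G'). Output: "FG"
Token 3: backref(off=1, len=2). Buffer before: "FG" (len 2)
  byte 1: read out[1]='G', append. Buffer now: "FGG"
  byte 2: read out[2]='G', append. Buffer now: "FGGG"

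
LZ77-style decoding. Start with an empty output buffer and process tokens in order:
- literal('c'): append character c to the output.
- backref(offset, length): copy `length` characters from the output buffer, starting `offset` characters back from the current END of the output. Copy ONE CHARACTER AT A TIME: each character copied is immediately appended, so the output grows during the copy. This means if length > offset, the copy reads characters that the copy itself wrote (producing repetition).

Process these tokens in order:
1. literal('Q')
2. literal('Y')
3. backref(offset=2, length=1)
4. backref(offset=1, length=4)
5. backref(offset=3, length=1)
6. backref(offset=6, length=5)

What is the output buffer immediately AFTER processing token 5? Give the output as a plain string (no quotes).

Token 1: literal('Q'). Output: "Q"
Token 2: literal('Y'). Output: "QY"
Token 3: backref(off=2, len=1). Copied 'Q' from pos 0. Output: "QYQ"
Token 4: backref(off=1, len=4) (overlapping!). Copied 'QQQQ' from pos 2. Output: "QYQQQQQ"
Token 5: backref(off=3, len=1). Copied 'Q' from pos 4. Output: "QYQQQQQQ"

Answer: QYQQQQQQ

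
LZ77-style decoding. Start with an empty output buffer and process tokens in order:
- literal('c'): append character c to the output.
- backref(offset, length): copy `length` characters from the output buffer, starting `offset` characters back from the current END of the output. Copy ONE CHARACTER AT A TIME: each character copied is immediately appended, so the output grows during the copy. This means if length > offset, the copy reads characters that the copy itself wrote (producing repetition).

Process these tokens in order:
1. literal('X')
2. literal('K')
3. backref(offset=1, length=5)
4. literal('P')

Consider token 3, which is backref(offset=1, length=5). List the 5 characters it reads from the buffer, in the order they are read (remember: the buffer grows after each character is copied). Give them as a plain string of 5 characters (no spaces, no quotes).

Answer: KKKKK

Derivation:
Token 1: literal('X'). Output: "X"
Token 2: literal('K'). Output: "XK"
Token 3: backref(off=1, len=5). Buffer before: "XK" (len 2)
  byte 1: read out[1]='K', append. Buffer now: "XKK"
  byte 2: read out[2]='K', append. Buffer now: "XKKK"
  byte 3: read out[3]='K', append. Buffer now: "XKKKK"
  byte 4: read out[4]='K', append. Buffer now: "XKKKKK"
  byte 5: read out[5]='K', append. Buffer now: "XKKKKKK"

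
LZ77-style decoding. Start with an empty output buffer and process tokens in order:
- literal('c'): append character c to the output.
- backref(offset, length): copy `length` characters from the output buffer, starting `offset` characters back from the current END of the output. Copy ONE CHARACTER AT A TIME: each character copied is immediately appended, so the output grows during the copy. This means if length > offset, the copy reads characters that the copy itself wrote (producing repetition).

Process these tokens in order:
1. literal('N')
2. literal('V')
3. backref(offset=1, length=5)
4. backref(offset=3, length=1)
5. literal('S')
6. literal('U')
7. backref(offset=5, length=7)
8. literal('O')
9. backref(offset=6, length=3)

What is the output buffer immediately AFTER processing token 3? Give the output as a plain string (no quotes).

Token 1: literal('N'). Output: "N"
Token 2: literal('V'). Output: "NV"
Token 3: backref(off=1, len=5) (overlapping!). Copied 'VVVVV' from pos 1. Output: "NVVVVVV"

Answer: NVVVVVV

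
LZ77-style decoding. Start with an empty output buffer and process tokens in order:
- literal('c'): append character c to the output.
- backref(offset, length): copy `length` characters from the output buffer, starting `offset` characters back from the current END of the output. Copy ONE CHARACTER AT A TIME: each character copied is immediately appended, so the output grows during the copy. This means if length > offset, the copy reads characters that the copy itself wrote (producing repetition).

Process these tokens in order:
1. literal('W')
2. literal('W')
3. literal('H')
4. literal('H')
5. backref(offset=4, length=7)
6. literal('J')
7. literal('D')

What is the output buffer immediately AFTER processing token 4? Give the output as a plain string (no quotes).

Token 1: literal('W'). Output: "W"
Token 2: literal('W'). Output: "WW"
Token 3: literal('H'). Output: "WWH"
Token 4: literal('H'). Output: "WWHH"

Answer: WWHH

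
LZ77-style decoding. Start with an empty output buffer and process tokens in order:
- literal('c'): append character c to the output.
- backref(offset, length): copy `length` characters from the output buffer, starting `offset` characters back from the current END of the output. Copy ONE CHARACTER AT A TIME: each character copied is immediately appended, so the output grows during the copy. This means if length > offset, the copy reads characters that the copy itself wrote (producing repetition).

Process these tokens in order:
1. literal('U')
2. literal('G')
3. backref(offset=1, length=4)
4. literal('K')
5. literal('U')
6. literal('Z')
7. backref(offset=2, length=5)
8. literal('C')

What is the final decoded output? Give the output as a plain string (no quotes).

Answer: UGGGGGKUZUZUZUC

Derivation:
Token 1: literal('U'). Output: "U"
Token 2: literal('G'). Output: "UG"
Token 3: backref(off=1, len=4) (overlapping!). Copied 'GGGG' from pos 1. Output: "UGGGGG"
Token 4: literal('K'). Output: "UGGGGGK"
Token 5: literal('U'). Output: "UGGGGGKU"
Token 6: literal('Z'). Output: "UGGGGGKUZ"
Token 7: backref(off=2, len=5) (overlapping!). Copied 'UZUZU' from pos 7. Output: "UGGGGGKUZUZUZU"
Token 8: literal('C'). Output: "UGGGGGKUZUZUZUC"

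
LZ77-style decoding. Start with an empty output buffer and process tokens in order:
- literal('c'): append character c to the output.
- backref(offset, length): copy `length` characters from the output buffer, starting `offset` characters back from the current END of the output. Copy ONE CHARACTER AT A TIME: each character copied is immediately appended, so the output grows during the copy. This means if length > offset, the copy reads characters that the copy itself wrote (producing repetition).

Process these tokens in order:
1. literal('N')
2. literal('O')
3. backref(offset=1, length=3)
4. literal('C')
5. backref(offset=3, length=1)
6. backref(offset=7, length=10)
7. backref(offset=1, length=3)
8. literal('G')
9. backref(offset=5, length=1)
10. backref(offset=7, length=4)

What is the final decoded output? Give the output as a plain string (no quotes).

Answer: NOOOOCONOOOOCONOOOOOGOOOOO

Derivation:
Token 1: literal('N'). Output: "N"
Token 2: literal('O'). Output: "NO"
Token 3: backref(off=1, len=3) (overlapping!). Copied 'OOO' from pos 1. Output: "NOOOO"
Token 4: literal('C'). Output: "NOOOOC"
Token 5: backref(off=3, len=1). Copied 'O' from pos 3. Output: "NOOOOCO"
Token 6: backref(off=7, len=10) (overlapping!). Copied 'NOOOOCONOO' from pos 0. Output: "NOOOOCONOOOOCONOO"
Token 7: backref(off=1, len=3) (overlapping!). Copied 'OOO' from pos 16. Output: "NOOOOCONOOOOCONOOOOO"
Token 8: literal('G'). Output: "NOOOOCONOOOOCONOOOOOG"
Token 9: backref(off=5, len=1). Copied 'O' from pos 16. Output: "NOOOOCONOOOOCONOOOOOGO"
Token 10: backref(off=7, len=4). Copied 'OOOO' from pos 15. Output: "NOOOOCONOOOOCONOOOOOGOOOOO"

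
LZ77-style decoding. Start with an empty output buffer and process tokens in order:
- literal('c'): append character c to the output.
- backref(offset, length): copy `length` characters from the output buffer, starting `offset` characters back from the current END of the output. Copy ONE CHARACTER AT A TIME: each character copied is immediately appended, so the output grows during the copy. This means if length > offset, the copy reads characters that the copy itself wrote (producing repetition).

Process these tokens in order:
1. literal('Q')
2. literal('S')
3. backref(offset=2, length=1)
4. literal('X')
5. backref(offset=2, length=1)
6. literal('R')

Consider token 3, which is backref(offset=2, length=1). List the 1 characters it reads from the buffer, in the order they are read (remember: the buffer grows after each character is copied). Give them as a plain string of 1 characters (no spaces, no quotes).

Answer: Q

Derivation:
Token 1: literal('Q'). Output: "Q"
Token 2: literal('S'). Output: "QS"
Token 3: backref(off=2, len=1). Buffer before: "QS" (len 2)
  byte 1: read out[0]='Q', append. Buffer now: "QSQ"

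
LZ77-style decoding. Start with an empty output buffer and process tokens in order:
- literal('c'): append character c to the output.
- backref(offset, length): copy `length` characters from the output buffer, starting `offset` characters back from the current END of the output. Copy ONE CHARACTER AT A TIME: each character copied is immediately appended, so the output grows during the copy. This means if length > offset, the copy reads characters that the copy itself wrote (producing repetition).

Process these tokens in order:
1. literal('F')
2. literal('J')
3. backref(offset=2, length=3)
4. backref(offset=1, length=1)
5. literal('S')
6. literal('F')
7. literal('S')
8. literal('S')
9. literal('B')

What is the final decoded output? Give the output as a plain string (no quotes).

Answer: FJFJFFSFSSB

Derivation:
Token 1: literal('F'). Output: "F"
Token 2: literal('J'). Output: "FJ"
Token 3: backref(off=2, len=3) (overlapping!). Copied 'FJF' from pos 0. Output: "FJFJF"
Token 4: backref(off=1, len=1). Copied 'F' from pos 4. Output: "FJFJFF"
Token 5: literal('S'). Output: "FJFJFFS"
Token 6: literal('F'). Output: "FJFJFFSF"
Token 7: literal('S'). Output: "FJFJFFSFS"
Token 8: literal('S'). Output: "FJFJFFSFSS"
Token 9: literal('B'). Output: "FJFJFFSFSSB"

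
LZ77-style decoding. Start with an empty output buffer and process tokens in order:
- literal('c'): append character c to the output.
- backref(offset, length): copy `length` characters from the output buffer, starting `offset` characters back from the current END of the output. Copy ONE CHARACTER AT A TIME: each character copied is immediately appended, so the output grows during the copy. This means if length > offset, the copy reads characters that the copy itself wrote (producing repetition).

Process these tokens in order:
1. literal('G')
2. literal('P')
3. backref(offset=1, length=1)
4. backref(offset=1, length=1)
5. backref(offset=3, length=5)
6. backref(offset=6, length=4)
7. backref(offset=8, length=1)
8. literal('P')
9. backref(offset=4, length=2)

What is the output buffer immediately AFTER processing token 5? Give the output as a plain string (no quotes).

Answer: GPPPPPPPP

Derivation:
Token 1: literal('G'). Output: "G"
Token 2: literal('P'). Output: "GP"
Token 3: backref(off=1, len=1). Copied 'P' from pos 1. Output: "GPP"
Token 4: backref(off=1, len=1). Copied 'P' from pos 2. Output: "GPPP"
Token 5: backref(off=3, len=5) (overlapping!). Copied 'PPPPP' from pos 1. Output: "GPPPPPPPP"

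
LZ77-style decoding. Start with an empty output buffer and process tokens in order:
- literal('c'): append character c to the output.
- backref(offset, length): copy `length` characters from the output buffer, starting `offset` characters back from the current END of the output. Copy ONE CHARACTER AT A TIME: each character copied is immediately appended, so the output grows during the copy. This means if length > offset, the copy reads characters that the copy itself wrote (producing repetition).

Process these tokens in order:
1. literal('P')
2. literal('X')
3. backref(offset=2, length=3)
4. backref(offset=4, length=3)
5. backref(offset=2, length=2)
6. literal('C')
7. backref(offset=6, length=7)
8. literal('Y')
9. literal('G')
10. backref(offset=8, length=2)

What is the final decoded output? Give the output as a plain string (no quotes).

Token 1: literal('P'). Output: "P"
Token 2: literal('X'). Output: "PX"
Token 3: backref(off=2, len=3) (overlapping!). Copied 'PXP' from pos 0. Output: "PXPXP"
Token 4: backref(off=4, len=3). Copied 'XPX' from pos 1. Output: "PXPXPXPX"
Token 5: backref(off=2, len=2). Copied 'PX' from pos 6. Output: "PXPXPXPXPX"
Token 6: literal('C'). Output: "PXPXPXPXPXC"
Token 7: backref(off=6, len=7) (overlapping!). Copied 'XPXPXCX' from pos 5. Output: "PXPXPXPXPXCXPXPXCX"
Token 8: literal('Y'). Output: "PXPXPXPXPXCXPXPXCXY"
Token 9: literal('G'). Output: "PXPXPXPXPXCXPXPXCXYG"
Token 10: backref(off=8, len=2). Copied 'PX' from pos 12. Output: "PXPXPXPXPXCXPXPXCXYGPX"

Answer: PXPXPXPXPXCXPXPXCXYGPX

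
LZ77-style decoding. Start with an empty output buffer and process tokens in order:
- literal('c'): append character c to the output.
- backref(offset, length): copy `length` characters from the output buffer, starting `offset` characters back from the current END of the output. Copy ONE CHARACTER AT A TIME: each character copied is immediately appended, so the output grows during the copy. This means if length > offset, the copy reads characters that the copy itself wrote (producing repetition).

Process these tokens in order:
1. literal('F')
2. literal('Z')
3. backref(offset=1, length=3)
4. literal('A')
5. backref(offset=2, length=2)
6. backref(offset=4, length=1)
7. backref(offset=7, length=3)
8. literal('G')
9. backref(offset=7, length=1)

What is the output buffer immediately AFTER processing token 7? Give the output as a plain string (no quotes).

Answer: FZZZZAZAZZZZ

Derivation:
Token 1: literal('F'). Output: "F"
Token 2: literal('Z'). Output: "FZ"
Token 3: backref(off=1, len=3) (overlapping!). Copied 'ZZZ' from pos 1. Output: "FZZZZ"
Token 4: literal('A'). Output: "FZZZZA"
Token 5: backref(off=2, len=2). Copied 'ZA' from pos 4. Output: "FZZZZAZA"
Token 6: backref(off=4, len=1). Copied 'Z' from pos 4. Output: "FZZZZAZAZ"
Token 7: backref(off=7, len=3). Copied 'ZZZ' from pos 2. Output: "FZZZZAZAZZZZ"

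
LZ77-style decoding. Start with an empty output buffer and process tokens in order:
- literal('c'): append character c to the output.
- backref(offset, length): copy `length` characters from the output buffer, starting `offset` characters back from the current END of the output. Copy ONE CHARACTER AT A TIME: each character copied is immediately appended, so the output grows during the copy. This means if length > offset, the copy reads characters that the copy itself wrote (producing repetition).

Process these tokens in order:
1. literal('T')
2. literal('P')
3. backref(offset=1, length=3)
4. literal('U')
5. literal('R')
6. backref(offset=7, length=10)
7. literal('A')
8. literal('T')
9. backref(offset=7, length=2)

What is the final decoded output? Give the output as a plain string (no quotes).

Answer: TPPPPURTPPPPURTPPATUR

Derivation:
Token 1: literal('T'). Output: "T"
Token 2: literal('P'). Output: "TP"
Token 3: backref(off=1, len=3) (overlapping!). Copied 'PPP' from pos 1. Output: "TPPPP"
Token 4: literal('U'). Output: "TPPPPU"
Token 5: literal('R'). Output: "TPPPPUR"
Token 6: backref(off=7, len=10) (overlapping!). Copied 'TPPPPURTPP' from pos 0. Output: "TPPPPURTPPPPURTPP"
Token 7: literal('A'). Output: "TPPPPURTPPPPURTPPA"
Token 8: literal('T'). Output: "TPPPPURTPPPPURTPPAT"
Token 9: backref(off=7, len=2). Copied 'UR' from pos 12. Output: "TPPPPURTPPPPURTPPATUR"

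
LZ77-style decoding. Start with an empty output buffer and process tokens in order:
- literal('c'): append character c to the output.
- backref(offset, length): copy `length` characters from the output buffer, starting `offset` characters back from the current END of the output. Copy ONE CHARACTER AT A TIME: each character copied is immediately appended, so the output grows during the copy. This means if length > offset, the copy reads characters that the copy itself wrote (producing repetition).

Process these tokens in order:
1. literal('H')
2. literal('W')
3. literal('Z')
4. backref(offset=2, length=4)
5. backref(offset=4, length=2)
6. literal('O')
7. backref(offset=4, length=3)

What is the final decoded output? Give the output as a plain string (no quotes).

Answer: HWZWZWZWZOZWZ

Derivation:
Token 1: literal('H'). Output: "H"
Token 2: literal('W'). Output: "HW"
Token 3: literal('Z'). Output: "HWZ"
Token 4: backref(off=2, len=4) (overlapping!). Copied 'WZWZ' from pos 1. Output: "HWZWZWZ"
Token 5: backref(off=4, len=2). Copied 'WZ' from pos 3. Output: "HWZWZWZWZ"
Token 6: literal('O'). Output: "HWZWZWZWZO"
Token 7: backref(off=4, len=3). Copied 'ZWZ' from pos 6. Output: "HWZWZWZWZOZWZ"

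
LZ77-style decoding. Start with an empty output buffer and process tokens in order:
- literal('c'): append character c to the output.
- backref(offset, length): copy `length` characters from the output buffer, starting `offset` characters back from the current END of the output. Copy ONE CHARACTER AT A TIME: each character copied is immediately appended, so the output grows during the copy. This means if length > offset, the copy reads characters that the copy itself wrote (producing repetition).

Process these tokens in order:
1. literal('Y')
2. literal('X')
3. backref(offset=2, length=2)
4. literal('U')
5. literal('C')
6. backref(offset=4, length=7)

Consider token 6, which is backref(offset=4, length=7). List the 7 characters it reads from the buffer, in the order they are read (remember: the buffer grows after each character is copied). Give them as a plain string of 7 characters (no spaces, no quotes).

Token 1: literal('Y'). Output: "Y"
Token 2: literal('X'). Output: "YX"
Token 3: backref(off=2, len=2). Copied 'YX' from pos 0. Output: "YXYX"
Token 4: literal('U'). Output: "YXYXU"
Token 5: literal('C'). Output: "YXYXUC"
Token 6: backref(off=4, len=7). Buffer before: "YXYXUC" (len 6)
  byte 1: read out[2]='Y', append. Buffer now: "YXYXUCY"
  byte 2: read out[3]='X', append. Buffer now: "YXYXUCYX"
  byte 3: read out[4]='U', append. Buffer now: "YXYXUCYXU"
  byte 4: read out[5]='C', append. Buffer now: "YXYXUCYXUC"
  byte 5: read out[6]='Y', append. Buffer now: "YXYXUCYXUCY"
  byte 6: read out[7]='X', append. Buffer now: "YXYXUCYXUCYX"
  byte 7: read out[8]='U', append. Buffer now: "YXYXUCYXUCYXU"

Answer: YXUCYXU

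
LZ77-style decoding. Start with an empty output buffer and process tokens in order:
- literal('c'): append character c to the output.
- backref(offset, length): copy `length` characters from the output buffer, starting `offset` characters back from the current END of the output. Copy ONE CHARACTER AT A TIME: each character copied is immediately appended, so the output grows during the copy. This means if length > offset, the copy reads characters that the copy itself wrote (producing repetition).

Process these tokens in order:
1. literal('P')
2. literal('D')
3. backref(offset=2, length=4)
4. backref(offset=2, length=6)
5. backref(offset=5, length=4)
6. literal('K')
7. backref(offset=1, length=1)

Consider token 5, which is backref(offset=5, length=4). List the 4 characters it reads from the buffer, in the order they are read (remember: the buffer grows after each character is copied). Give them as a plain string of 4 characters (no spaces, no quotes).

Token 1: literal('P'). Output: "P"
Token 2: literal('D'). Output: "PD"
Token 3: backref(off=2, len=4) (overlapping!). Copied 'PDPD' from pos 0. Output: "PDPDPD"
Token 4: backref(off=2, len=6) (overlapping!). Copied 'PDPDPD' from pos 4. Output: "PDPDPDPDPDPD"
Token 5: backref(off=5, len=4). Buffer before: "PDPDPDPDPDPD" (len 12)
  byte 1: read out[7]='D', append. Buffer now: "PDPDPDPDPDPDD"
  byte 2: read out[8]='P', append. Buffer now: "PDPDPDPDPDPDDP"
  byte 3: read out[9]='D', append. Buffer now: "PDPDPDPDPDPDDPD"
  byte 4: read out[10]='P', append. Buffer now: "PDPDPDPDPDPDDPDP"

Answer: DPDP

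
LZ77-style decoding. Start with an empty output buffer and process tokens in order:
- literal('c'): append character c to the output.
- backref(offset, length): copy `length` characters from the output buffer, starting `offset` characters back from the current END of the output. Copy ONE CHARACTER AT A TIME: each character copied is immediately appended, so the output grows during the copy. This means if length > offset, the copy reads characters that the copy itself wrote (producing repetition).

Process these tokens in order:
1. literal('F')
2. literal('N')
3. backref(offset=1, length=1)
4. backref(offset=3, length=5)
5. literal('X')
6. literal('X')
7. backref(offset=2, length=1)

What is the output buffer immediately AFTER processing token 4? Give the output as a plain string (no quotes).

Token 1: literal('F'). Output: "F"
Token 2: literal('N'). Output: "FN"
Token 3: backref(off=1, len=1). Copied 'N' from pos 1. Output: "FNN"
Token 4: backref(off=3, len=5) (overlapping!). Copied 'FNNFN' from pos 0. Output: "FNNFNNFN"

Answer: FNNFNNFN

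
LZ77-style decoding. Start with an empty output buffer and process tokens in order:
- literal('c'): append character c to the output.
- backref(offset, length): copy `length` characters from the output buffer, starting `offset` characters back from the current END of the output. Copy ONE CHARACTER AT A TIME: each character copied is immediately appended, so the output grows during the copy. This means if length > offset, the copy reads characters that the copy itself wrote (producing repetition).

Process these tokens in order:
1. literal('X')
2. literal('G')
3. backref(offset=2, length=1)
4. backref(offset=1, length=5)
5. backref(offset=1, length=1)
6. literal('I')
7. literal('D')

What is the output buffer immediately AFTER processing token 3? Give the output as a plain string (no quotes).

Token 1: literal('X'). Output: "X"
Token 2: literal('G'). Output: "XG"
Token 3: backref(off=2, len=1). Copied 'X' from pos 0. Output: "XGX"

Answer: XGX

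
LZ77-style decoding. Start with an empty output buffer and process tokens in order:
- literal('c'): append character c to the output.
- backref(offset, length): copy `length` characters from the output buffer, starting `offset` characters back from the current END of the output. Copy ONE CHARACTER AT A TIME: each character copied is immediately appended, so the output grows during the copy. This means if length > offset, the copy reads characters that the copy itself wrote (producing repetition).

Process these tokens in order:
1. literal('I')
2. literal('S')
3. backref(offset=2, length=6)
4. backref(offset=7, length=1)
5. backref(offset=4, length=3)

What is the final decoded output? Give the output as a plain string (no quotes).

Token 1: literal('I'). Output: "I"
Token 2: literal('S'). Output: "IS"
Token 3: backref(off=2, len=6) (overlapping!). Copied 'ISISIS' from pos 0. Output: "ISISISIS"
Token 4: backref(off=7, len=1). Copied 'S' from pos 1. Output: "ISISISISS"
Token 5: backref(off=4, len=3). Copied 'SIS' from pos 5. Output: "ISISISISSSIS"

Answer: ISISISISSSIS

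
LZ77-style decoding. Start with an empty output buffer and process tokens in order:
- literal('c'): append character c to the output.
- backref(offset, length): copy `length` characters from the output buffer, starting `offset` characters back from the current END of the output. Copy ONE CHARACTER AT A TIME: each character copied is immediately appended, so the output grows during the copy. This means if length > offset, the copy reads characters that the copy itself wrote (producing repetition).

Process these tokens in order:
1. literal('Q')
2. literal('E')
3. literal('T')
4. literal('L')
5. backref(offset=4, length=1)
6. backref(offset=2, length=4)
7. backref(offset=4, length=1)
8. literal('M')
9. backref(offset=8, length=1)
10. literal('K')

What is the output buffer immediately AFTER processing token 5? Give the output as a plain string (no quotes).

Answer: QETLQ

Derivation:
Token 1: literal('Q'). Output: "Q"
Token 2: literal('E'). Output: "QE"
Token 3: literal('T'). Output: "QET"
Token 4: literal('L'). Output: "QETL"
Token 5: backref(off=4, len=1). Copied 'Q' from pos 0. Output: "QETLQ"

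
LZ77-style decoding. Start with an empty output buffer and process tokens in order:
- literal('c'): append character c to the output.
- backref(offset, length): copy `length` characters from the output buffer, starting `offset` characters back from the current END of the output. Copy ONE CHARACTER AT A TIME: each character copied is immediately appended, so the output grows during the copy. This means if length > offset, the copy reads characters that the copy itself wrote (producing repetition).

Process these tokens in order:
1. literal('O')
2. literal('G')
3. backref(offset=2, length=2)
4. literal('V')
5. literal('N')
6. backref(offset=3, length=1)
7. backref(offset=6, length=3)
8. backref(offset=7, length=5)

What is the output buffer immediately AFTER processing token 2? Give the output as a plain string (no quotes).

Answer: OG

Derivation:
Token 1: literal('O'). Output: "O"
Token 2: literal('G'). Output: "OG"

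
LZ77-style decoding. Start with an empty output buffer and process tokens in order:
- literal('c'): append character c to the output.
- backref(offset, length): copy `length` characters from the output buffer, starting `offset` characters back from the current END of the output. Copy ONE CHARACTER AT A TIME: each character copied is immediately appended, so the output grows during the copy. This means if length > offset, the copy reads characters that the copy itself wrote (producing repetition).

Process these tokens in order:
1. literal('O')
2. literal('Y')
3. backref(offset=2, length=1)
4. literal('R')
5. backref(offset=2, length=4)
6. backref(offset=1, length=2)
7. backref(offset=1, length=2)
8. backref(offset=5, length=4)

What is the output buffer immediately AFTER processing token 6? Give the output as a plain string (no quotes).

Answer: OYORORORRR

Derivation:
Token 1: literal('O'). Output: "O"
Token 2: literal('Y'). Output: "OY"
Token 3: backref(off=2, len=1). Copied 'O' from pos 0. Output: "OYO"
Token 4: literal('R'). Output: "OYOR"
Token 5: backref(off=2, len=4) (overlapping!). Copied 'OROR' from pos 2. Output: "OYOROROR"
Token 6: backref(off=1, len=2) (overlapping!). Copied 'RR' from pos 7. Output: "OYORORORRR"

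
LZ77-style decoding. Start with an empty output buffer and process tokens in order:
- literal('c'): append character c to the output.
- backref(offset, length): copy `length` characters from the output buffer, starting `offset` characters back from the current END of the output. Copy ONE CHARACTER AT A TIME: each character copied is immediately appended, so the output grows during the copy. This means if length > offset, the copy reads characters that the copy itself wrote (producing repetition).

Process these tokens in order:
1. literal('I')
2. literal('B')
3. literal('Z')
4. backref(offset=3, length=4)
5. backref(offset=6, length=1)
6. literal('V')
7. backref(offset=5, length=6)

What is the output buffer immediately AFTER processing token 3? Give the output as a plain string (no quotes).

Token 1: literal('I'). Output: "I"
Token 2: literal('B'). Output: "IB"
Token 3: literal('Z'). Output: "IBZ"

Answer: IBZ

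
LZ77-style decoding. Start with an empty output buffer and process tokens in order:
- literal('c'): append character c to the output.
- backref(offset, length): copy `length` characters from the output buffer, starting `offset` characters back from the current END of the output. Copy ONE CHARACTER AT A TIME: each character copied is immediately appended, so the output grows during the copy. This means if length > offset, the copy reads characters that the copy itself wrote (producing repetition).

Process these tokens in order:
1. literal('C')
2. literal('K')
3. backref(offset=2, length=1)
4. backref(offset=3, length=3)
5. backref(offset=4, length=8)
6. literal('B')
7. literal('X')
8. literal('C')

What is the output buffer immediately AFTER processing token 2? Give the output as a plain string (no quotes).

Answer: CK

Derivation:
Token 1: literal('C'). Output: "C"
Token 2: literal('K'). Output: "CK"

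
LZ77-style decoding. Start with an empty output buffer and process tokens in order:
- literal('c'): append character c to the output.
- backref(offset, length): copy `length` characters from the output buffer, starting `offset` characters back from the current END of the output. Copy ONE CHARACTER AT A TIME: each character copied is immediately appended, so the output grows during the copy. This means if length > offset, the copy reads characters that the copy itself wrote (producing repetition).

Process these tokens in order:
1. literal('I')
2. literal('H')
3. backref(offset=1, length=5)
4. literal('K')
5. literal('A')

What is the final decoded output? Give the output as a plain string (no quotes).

Answer: IHHHHHHKA

Derivation:
Token 1: literal('I'). Output: "I"
Token 2: literal('H'). Output: "IH"
Token 3: backref(off=1, len=5) (overlapping!). Copied 'HHHHH' from pos 1. Output: "IHHHHHH"
Token 4: literal('K'). Output: "IHHHHHHK"
Token 5: literal('A'). Output: "IHHHHHHKA"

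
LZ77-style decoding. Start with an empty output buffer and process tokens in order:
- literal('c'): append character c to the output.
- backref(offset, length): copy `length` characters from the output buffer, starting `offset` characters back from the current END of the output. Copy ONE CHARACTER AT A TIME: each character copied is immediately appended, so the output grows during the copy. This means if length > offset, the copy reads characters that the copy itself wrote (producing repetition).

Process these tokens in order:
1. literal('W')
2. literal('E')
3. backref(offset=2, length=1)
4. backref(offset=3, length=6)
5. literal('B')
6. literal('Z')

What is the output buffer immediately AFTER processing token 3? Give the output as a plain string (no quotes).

Token 1: literal('W'). Output: "W"
Token 2: literal('E'). Output: "WE"
Token 3: backref(off=2, len=1). Copied 'W' from pos 0. Output: "WEW"

Answer: WEW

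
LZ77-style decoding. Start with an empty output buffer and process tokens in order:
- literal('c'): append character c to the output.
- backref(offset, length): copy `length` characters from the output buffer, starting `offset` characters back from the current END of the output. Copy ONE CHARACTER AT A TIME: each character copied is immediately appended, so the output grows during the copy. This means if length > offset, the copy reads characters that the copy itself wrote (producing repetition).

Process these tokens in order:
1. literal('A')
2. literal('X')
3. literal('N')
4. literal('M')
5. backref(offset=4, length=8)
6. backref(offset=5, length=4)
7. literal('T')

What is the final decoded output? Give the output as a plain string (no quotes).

Answer: AXNMAXNMAXNMMAXNT

Derivation:
Token 1: literal('A'). Output: "A"
Token 2: literal('X'). Output: "AX"
Token 3: literal('N'). Output: "AXN"
Token 4: literal('M'). Output: "AXNM"
Token 5: backref(off=4, len=8) (overlapping!). Copied 'AXNMAXNM' from pos 0. Output: "AXNMAXNMAXNM"
Token 6: backref(off=5, len=4). Copied 'MAXN' from pos 7. Output: "AXNMAXNMAXNMMAXN"
Token 7: literal('T'). Output: "AXNMAXNMAXNMMAXNT"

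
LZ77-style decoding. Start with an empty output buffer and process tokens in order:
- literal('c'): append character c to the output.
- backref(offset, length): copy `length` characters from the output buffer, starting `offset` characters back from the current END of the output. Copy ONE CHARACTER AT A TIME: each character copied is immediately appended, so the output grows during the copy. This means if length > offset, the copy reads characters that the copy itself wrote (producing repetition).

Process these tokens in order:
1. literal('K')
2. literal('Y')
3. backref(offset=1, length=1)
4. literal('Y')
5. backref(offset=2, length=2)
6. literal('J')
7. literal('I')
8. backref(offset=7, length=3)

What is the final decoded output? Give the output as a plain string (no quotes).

Answer: KYYYYYJIYYY

Derivation:
Token 1: literal('K'). Output: "K"
Token 2: literal('Y'). Output: "KY"
Token 3: backref(off=1, len=1). Copied 'Y' from pos 1. Output: "KYY"
Token 4: literal('Y'). Output: "KYYY"
Token 5: backref(off=2, len=2). Copied 'YY' from pos 2. Output: "KYYYYY"
Token 6: literal('J'). Output: "KYYYYYJ"
Token 7: literal('I'). Output: "KYYYYYJI"
Token 8: backref(off=7, len=3). Copied 'YYY' from pos 1. Output: "KYYYYYJIYYY"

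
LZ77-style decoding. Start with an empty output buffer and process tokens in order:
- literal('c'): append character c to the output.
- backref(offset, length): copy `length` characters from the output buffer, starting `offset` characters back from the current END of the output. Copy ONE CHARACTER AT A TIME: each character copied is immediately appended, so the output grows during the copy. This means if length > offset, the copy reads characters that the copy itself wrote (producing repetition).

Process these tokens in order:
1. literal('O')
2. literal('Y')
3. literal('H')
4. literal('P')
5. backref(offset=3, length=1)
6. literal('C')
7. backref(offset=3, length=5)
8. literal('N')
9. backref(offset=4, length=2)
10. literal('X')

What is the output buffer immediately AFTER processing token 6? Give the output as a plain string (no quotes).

Answer: OYHPYC

Derivation:
Token 1: literal('O'). Output: "O"
Token 2: literal('Y'). Output: "OY"
Token 3: literal('H'). Output: "OYH"
Token 4: literal('P'). Output: "OYHP"
Token 5: backref(off=3, len=1). Copied 'Y' from pos 1. Output: "OYHPY"
Token 6: literal('C'). Output: "OYHPYC"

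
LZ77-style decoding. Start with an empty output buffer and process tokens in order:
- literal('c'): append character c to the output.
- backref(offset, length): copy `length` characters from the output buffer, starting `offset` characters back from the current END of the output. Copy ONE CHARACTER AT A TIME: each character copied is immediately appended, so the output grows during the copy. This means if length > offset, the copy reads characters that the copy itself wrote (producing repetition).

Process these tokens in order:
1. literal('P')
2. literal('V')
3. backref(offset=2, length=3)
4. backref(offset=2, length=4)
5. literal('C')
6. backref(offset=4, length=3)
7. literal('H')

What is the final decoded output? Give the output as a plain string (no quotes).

Token 1: literal('P'). Output: "P"
Token 2: literal('V'). Output: "PV"
Token 3: backref(off=2, len=3) (overlapping!). Copied 'PVP' from pos 0. Output: "PVPVP"
Token 4: backref(off=2, len=4) (overlapping!). Copied 'VPVP' from pos 3. Output: "PVPVPVPVP"
Token 5: literal('C'). Output: "PVPVPVPVPC"
Token 6: backref(off=4, len=3). Copied 'PVP' from pos 6. Output: "PVPVPVPVPCPVP"
Token 7: literal('H'). Output: "PVPVPVPVPCPVPH"

Answer: PVPVPVPVPCPVPH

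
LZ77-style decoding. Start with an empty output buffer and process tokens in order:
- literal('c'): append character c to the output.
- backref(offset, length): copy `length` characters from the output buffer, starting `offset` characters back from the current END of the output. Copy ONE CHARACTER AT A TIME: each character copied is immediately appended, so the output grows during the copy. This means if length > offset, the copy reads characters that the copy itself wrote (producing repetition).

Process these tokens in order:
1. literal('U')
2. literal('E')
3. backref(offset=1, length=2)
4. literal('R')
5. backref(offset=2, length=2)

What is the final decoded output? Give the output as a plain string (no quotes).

Answer: UEEERER

Derivation:
Token 1: literal('U'). Output: "U"
Token 2: literal('E'). Output: "UE"
Token 3: backref(off=1, len=2) (overlapping!). Copied 'EE' from pos 1. Output: "UEEE"
Token 4: literal('R'). Output: "UEEER"
Token 5: backref(off=2, len=2). Copied 'ER' from pos 3. Output: "UEEERER"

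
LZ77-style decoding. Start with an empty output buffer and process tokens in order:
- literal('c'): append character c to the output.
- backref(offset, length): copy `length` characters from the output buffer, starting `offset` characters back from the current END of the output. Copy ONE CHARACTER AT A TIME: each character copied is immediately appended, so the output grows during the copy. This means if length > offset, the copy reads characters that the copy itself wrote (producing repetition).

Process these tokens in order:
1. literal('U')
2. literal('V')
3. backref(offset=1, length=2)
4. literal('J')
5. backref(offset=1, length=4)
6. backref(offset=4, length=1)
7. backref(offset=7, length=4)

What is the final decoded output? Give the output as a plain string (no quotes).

Answer: UVVVJJJJJJVJJJ

Derivation:
Token 1: literal('U'). Output: "U"
Token 2: literal('V'). Output: "UV"
Token 3: backref(off=1, len=2) (overlapping!). Copied 'VV' from pos 1. Output: "UVVV"
Token 4: literal('J'). Output: "UVVVJ"
Token 5: backref(off=1, len=4) (overlapping!). Copied 'JJJJ' from pos 4. Output: "UVVVJJJJJ"
Token 6: backref(off=4, len=1). Copied 'J' from pos 5. Output: "UVVVJJJJJJ"
Token 7: backref(off=7, len=4). Copied 'VJJJ' from pos 3. Output: "UVVVJJJJJJVJJJ"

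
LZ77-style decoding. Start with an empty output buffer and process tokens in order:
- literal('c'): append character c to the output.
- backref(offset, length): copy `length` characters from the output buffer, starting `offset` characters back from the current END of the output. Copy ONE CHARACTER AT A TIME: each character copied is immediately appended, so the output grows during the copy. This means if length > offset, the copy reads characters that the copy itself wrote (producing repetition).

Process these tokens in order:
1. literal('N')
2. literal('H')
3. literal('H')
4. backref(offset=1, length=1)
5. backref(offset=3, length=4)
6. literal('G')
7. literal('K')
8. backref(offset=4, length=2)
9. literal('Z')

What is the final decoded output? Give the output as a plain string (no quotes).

Answer: NHHHHHHHGKHHZ

Derivation:
Token 1: literal('N'). Output: "N"
Token 2: literal('H'). Output: "NH"
Token 3: literal('H'). Output: "NHH"
Token 4: backref(off=1, len=1). Copied 'H' from pos 2. Output: "NHHH"
Token 5: backref(off=3, len=4) (overlapping!). Copied 'HHHH' from pos 1. Output: "NHHHHHHH"
Token 6: literal('G'). Output: "NHHHHHHHG"
Token 7: literal('K'). Output: "NHHHHHHHGK"
Token 8: backref(off=4, len=2). Copied 'HH' from pos 6. Output: "NHHHHHHHGKHH"
Token 9: literal('Z'). Output: "NHHHHHHHGKHHZ"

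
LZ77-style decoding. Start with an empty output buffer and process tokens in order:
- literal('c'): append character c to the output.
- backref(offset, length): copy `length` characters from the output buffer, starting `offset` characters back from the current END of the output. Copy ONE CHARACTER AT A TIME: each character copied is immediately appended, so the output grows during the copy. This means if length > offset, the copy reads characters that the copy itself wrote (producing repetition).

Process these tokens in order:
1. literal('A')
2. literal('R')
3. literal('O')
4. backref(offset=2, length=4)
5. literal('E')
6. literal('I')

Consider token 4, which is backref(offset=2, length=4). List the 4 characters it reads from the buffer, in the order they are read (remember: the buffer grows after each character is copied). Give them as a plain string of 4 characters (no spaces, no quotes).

Answer: RORO

Derivation:
Token 1: literal('A'). Output: "A"
Token 2: literal('R'). Output: "AR"
Token 3: literal('O'). Output: "ARO"
Token 4: backref(off=2, len=4). Buffer before: "ARO" (len 3)
  byte 1: read out[1]='R', append. Buffer now: "AROR"
  byte 2: read out[2]='O', append. Buffer now: "ARORO"
  byte 3: read out[3]='R', append. Buffer now: "AROROR"
  byte 4: read out[4]='O', append. Buffer now: "ARORORO"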